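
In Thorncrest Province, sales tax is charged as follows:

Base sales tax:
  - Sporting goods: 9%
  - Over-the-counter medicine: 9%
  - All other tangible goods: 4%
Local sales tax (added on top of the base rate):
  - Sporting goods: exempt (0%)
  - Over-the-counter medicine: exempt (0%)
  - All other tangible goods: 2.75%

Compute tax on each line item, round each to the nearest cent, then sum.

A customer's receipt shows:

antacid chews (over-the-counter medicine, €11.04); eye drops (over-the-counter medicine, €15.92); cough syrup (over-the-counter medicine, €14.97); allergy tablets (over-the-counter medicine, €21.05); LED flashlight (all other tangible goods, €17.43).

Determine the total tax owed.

€6.84

Antacid chews €11.04: over-the-counter medicine → 9% + 0% local = 9% → €0.99
Eye drops €15.92: over-the-counter medicine → 9% + 0% local = 9% → €1.43
Cough syrup €14.97: over-the-counter medicine → 9% + 0% local = 9% → €1.35
Allergy tablets €21.05: over-the-counter medicine → 9% + 0% local = 9% → €1.89
LED flashlight €17.43: all other tangible goods → 4% + 2.75% local = 6.75% → €1.18
Total tax = €0.99 + €1.43 + €1.35 + €1.89 + €1.18 = €6.84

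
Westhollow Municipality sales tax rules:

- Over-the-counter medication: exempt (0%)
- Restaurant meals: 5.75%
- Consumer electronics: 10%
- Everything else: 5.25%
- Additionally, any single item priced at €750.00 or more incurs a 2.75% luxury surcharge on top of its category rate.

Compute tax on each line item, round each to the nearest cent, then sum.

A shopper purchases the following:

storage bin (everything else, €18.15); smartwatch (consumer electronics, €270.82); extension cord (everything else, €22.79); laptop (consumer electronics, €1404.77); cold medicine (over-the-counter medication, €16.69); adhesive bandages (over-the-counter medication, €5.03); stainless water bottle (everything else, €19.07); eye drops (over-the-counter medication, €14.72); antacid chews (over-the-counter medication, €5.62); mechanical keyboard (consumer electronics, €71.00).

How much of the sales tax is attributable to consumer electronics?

€213.29

Smartwatch €270.82: consumer electronics → 10% → €27.08
Laptop €1404.77: consumer electronics → 10% + 2.75% surcharge = 12.75% → €179.11
Mechanical keyboard €71.00: consumer electronics → 10% → €7.10
Tax on consumer electronics = €27.08 + €179.11 + €7.10 = €213.29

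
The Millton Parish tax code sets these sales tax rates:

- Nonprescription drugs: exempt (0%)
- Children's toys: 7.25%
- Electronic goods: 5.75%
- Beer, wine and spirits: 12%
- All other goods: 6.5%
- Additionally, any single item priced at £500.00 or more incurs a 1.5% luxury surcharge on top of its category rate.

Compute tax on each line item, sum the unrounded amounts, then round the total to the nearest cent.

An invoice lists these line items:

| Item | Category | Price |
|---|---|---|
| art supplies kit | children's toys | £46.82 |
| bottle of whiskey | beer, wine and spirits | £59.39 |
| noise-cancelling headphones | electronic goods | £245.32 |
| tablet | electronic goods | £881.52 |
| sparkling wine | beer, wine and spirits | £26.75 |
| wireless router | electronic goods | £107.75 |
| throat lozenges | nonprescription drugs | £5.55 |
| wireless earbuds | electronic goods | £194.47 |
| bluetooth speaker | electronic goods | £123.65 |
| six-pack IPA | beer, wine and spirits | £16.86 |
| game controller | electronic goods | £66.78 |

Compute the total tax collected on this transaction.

Art supplies kit £46.82: children's toys → 7.25% → £3.39445
Bottle of whiskey £59.39: beer, wine and spirits → 12% → £7.1268
Noise-cancelling headphones £245.32: electronic goods → 5.75% → £14.1059
Tablet £881.52: electronic goods → 5.75% + 1.5% surcharge = 7.25% → £63.9102
Sparkling wine £26.75: beer, wine and spirits → 12% → £3.21
Wireless router £107.75: electronic goods → 5.75% → £6.195625
Throat lozenges £5.55: nonprescription drugs → 0% → £0.00
Wireless earbuds £194.47: electronic goods → 5.75% → £11.182025
Bluetooth speaker £123.65: electronic goods → 5.75% → £7.109875
Six-pack IPA £16.86: beer, wine and spirits → 12% → £2.0232
Game controller £66.78: electronic goods → 5.75% → £3.83985
Unrounded tax sum = £122.097925 → £122.10

£122.10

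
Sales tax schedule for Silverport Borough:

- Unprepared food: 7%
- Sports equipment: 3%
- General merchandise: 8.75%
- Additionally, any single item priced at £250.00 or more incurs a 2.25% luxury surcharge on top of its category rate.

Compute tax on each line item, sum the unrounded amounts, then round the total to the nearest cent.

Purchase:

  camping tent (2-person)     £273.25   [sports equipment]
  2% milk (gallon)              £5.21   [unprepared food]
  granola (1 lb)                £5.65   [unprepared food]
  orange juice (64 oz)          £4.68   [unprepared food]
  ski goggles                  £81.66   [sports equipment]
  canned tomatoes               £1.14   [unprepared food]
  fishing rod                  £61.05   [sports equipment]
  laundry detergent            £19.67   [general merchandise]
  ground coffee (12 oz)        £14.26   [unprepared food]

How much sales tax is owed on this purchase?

Camping tent (2-person) £273.25: sports equipment → 3% + 2.25% surcharge = 5.25% → £14.345625
2% milk (gallon) £5.21: unprepared food → 7% → £0.3647
Granola (1 lb) £5.65: unprepared food → 7% → £0.3955
Orange juice (64 oz) £4.68: unprepared food → 7% → £0.3276
Ski goggles £81.66: sports equipment → 3% → £2.4498
Canned tomatoes £1.14: unprepared food → 7% → £0.0798
Fishing rod £61.05: sports equipment → 3% → £1.8315
Laundry detergent £19.67: general merchandise → 8.75% → £1.721125
Ground coffee (12 oz) £14.26: unprepared food → 7% → £0.9982
Unrounded tax sum = £22.51385 → £22.51

£22.51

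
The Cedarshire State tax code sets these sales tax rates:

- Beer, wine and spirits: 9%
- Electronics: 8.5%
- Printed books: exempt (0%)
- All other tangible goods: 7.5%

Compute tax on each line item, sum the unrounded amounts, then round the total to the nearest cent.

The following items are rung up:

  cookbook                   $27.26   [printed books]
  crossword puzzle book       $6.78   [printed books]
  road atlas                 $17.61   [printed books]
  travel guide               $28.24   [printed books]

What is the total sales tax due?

$0.00

Cookbook $27.26: printed books → 0% → $0.00
Crossword puzzle book $6.78: printed books → 0% → $0.00
Road atlas $17.61: printed books → 0% → $0.00
Travel guide $28.24: printed books → 0% → $0.00
Unrounded tax sum = $0.00 → $0.00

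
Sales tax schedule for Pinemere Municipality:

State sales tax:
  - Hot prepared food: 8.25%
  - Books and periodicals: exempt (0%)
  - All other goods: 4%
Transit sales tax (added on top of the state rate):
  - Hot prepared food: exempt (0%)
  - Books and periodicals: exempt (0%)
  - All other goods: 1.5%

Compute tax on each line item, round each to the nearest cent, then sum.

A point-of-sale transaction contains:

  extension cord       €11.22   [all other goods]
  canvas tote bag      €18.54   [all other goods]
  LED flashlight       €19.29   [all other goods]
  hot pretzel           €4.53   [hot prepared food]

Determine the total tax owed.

Extension cord €11.22: all other goods → 4% + 1.5% transit = 5.5% → €0.62
Canvas tote bag €18.54: all other goods → 4% + 1.5% transit = 5.5% → €1.02
LED flashlight €19.29: all other goods → 4% + 1.5% transit = 5.5% → €1.06
Hot pretzel €4.53: hot prepared food → 8.25% + 0% transit = 8.25% → €0.37
Total tax = €0.62 + €1.02 + €1.06 + €0.37 = €3.07

€3.07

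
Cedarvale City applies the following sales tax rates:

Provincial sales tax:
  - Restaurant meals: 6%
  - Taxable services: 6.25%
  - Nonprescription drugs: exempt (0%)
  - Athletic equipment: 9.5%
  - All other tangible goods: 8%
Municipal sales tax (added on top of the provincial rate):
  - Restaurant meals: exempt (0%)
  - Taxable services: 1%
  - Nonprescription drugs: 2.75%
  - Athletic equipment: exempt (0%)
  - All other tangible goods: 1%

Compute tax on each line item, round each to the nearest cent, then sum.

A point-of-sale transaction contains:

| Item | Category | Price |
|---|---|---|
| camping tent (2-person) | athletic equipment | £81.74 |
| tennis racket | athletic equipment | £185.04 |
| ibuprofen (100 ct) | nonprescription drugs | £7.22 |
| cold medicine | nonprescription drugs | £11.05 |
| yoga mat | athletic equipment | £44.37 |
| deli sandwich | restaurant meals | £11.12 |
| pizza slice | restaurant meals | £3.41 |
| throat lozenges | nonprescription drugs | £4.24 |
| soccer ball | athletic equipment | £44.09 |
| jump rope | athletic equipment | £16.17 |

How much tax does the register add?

£36.79

Camping tent (2-person) £81.74: athletic equipment → 9.5% + 0% municipal = 9.5% → £7.77
Tennis racket £185.04: athletic equipment → 9.5% + 0% municipal = 9.5% → £17.58
Ibuprofen (100 ct) £7.22: nonprescription drugs → 0% + 2.75% municipal = 2.75% → £0.20
Cold medicine £11.05: nonprescription drugs → 0% + 2.75% municipal = 2.75% → £0.30
Yoga mat £44.37: athletic equipment → 9.5% + 0% municipal = 9.5% → £4.22
Deli sandwich £11.12: restaurant meals → 6% + 0% municipal = 6% → £0.67
Pizza slice £3.41: restaurant meals → 6% + 0% municipal = 6% → £0.20
Throat lozenges £4.24: nonprescription drugs → 0% + 2.75% municipal = 2.75% → £0.12
Soccer ball £44.09: athletic equipment → 9.5% + 0% municipal = 9.5% → £4.19
Jump rope £16.17: athletic equipment → 9.5% + 0% municipal = 9.5% → £1.54
Total tax = £7.77 + £17.58 + £0.20 + £0.30 + £4.22 + £0.67 + £0.20 + £0.12 + £4.19 + £1.54 = £36.79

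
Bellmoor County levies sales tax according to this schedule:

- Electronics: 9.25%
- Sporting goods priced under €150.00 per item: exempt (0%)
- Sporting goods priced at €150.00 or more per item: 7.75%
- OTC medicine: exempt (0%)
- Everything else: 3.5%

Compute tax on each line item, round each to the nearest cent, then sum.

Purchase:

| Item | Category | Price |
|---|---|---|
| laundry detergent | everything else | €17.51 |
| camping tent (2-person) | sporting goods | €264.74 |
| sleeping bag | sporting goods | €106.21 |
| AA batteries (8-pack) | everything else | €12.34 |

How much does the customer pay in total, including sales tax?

Laundry detergent €17.51: everything else → 3.5% → €0.61
Camping tent (2-person) €264.74: sporting goods, €150.00 or more → 7.75% → €20.52
Sleeping bag €106.21: sporting goods, under €150.00 → 0% → €0.00
AA batteries (8-pack) €12.34: everything else → 3.5% → €0.43
Subtotal = €400.80; tax = €21.56; total due = €422.36

€422.36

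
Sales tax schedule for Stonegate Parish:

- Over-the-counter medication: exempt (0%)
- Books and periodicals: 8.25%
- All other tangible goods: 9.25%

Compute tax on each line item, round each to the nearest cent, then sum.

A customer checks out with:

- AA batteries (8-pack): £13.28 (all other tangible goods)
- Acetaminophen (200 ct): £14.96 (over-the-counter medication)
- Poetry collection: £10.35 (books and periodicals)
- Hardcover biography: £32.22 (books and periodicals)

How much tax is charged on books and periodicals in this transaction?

Poetry collection £10.35: books and periodicals → 8.25% → £0.85
Hardcover biography £32.22: books and periodicals → 8.25% → £2.66
Tax on books and periodicals = £0.85 + £2.66 = £3.51

£3.51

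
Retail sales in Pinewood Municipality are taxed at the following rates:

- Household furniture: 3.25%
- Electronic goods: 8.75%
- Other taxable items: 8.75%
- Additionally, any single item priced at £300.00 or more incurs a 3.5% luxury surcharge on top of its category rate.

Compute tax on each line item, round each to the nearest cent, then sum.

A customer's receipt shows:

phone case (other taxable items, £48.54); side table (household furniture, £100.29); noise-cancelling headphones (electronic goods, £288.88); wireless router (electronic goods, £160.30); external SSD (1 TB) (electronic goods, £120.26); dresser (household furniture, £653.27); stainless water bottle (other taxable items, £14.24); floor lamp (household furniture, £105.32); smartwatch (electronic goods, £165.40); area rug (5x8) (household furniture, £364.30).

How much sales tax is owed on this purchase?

Phone case £48.54: other taxable items → 8.75% → £4.25
Side table £100.29: household furniture → 3.25% → £3.26
Noise-cancelling headphones £288.88: electronic goods → 8.75% → £25.28
Wireless router £160.30: electronic goods → 8.75% → £14.03
External SSD (1 TB) £120.26: electronic goods → 8.75% → £10.52
Dresser £653.27: household furniture → 3.25% + 3.5% surcharge = 6.75% → £44.10
Stainless water bottle £14.24: other taxable items → 8.75% → £1.25
Floor lamp £105.32: household furniture → 3.25% → £3.42
Smartwatch £165.40: electronic goods → 8.75% → £14.47
Area rug (5x8) £364.30: household furniture → 3.25% + 3.5% surcharge = 6.75% → £24.59
Total tax = £4.25 + £3.26 + £25.28 + £14.03 + £10.52 + £44.10 + £1.25 + £3.42 + £14.47 + £24.59 = £145.17

£145.17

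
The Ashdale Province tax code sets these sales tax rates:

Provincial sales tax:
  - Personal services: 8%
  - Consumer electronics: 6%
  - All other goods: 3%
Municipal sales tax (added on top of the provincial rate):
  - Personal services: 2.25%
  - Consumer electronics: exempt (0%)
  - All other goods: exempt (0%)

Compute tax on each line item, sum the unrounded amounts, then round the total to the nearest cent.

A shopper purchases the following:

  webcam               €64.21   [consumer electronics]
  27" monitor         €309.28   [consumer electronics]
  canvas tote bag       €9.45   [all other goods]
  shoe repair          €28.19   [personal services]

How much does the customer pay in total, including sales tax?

€436.71

Webcam €64.21: consumer electronics → 6% + 0% municipal = 6% → €3.8526
27" monitor €309.28: consumer electronics → 6% + 0% municipal = 6% → €18.5568
Canvas tote bag €9.45: all other goods → 3% + 0% municipal = 3% → €0.2835
Shoe repair €28.19: personal services → 8% + 2.25% municipal = 10.25% → €2.889475
Subtotal = €411.13; unrounded tax = €25.582375 → €25.58; total due = €436.71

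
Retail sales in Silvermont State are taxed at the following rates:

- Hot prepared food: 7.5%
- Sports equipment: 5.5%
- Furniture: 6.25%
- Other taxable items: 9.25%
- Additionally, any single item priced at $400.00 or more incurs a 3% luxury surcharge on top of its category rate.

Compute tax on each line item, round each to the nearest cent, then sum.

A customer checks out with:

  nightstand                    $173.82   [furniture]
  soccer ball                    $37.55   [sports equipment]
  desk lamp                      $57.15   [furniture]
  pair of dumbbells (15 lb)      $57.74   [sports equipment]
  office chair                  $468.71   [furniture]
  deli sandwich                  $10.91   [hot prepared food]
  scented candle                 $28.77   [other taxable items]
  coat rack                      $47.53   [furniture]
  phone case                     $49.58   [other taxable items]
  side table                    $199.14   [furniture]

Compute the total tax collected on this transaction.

$86.53

Nightstand $173.82: furniture → 6.25% → $10.86
Soccer ball $37.55: sports equipment → 5.5% → $2.07
Desk lamp $57.15: furniture → 6.25% → $3.57
Pair of dumbbells (15 lb) $57.74: sports equipment → 5.5% → $3.18
Office chair $468.71: furniture → 6.25% + 3% surcharge = 9.25% → $43.36
Deli sandwich $10.91: hot prepared food → 7.5% → $0.82
Scented candle $28.77: other taxable items → 9.25% → $2.66
Coat rack $47.53: furniture → 6.25% → $2.97
Phone case $49.58: other taxable items → 9.25% → $4.59
Side table $199.14: furniture → 6.25% → $12.45
Total tax = $10.86 + $2.07 + $3.57 + $3.18 + $43.36 + $0.82 + $2.66 + $2.97 + $4.59 + $12.45 = $86.53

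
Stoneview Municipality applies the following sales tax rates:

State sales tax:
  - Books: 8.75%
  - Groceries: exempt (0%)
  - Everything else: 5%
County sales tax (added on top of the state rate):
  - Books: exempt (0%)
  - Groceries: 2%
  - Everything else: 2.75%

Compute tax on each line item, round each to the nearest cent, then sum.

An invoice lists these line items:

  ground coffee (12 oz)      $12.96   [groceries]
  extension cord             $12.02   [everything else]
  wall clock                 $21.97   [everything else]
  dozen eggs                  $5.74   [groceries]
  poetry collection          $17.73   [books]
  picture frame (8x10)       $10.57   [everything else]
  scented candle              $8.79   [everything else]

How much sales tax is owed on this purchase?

$6.05

Ground coffee (12 oz) $12.96: groceries → 0% + 2% county = 2% → $0.26
Extension cord $12.02: everything else → 5% + 2.75% county = 7.75% → $0.93
Wall clock $21.97: everything else → 5% + 2.75% county = 7.75% → $1.70
Dozen eggs $5.74: groceries → 0% + 2% county = 2% → $0.11
Poetry collection $17.73: books → 8.75% + 0% county = 8.75% → $1.55
Picture frame (8x10) $10.57: everything else → 5% + 2.75% county = 7.75% → $0.82
Scented candle $8.79: everything else → 5% + 2.75% county = 7.75% → $0.68
Total tax = $0.26 + $0.93 + $1.70 + $0.11 + $1.55 + $0.82 + $0.68 = $6.05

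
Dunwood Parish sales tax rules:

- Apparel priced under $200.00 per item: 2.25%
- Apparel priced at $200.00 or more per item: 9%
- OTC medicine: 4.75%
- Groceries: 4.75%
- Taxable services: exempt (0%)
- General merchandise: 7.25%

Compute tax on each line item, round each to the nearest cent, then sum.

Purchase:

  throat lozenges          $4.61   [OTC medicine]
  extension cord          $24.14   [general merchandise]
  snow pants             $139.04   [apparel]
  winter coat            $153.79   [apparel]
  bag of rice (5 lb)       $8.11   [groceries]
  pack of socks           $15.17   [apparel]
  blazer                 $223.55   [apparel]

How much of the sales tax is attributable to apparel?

Snow pants $139.04: apparel, under $200.00 → 2.25% → $3.13
Winter coat $153.79: apparel, under $200.00 → 2.25% → $3.46
Pack of socks $15.17: apparel, under $200.00 → 2.25% → $0.34
Blazer $223.55: apparel, $200.00 or more → 9% → $20.12
Tax on apparel = $3.13 + $3.46 + $0.34 + $20.12 = $27.05

$27.05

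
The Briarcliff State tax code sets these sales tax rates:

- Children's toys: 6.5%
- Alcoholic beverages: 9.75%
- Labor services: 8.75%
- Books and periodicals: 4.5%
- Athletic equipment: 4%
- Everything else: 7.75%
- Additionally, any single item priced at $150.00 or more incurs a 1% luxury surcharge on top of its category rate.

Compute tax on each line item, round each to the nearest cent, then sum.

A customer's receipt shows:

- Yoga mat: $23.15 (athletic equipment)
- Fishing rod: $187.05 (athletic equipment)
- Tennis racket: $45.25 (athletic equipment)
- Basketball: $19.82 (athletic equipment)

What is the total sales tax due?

Yoga mat $23.15: athletic equipment → 4% → $0.93
Fishing rod $187.05: athletic equipment → 4% + 1% surcharge = 5% → $9.35
Tennis racket $45.25: athletic equipment → 4% → $1.81
Basketball $19.82: athletic equipment → 4% → $0.79
Total tax = $0.93 + $9.35 + $1.81 + $0.79 = $12.88

$12.88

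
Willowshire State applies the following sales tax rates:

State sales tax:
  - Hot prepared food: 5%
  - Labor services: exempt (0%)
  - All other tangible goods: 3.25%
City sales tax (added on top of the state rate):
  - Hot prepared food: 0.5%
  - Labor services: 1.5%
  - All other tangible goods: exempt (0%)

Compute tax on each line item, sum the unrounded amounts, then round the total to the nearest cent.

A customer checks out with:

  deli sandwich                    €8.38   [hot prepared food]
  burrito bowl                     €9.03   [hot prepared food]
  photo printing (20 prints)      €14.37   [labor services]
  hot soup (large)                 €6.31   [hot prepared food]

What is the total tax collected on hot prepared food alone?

Deli sandwich €8.38: hot prepared food → 5% + 0.5% city = 5.5% → €0.4609
Burrito bowl €9.03: hot prepared food → 5% + 0.5% city = 5.5% → €0.49665
Hot soup (large) €6.31: hot prepared food → 5% + 0.5% city = 5.5% → €0.34705
Tax on hot prepared food: unrounded sum = €1.3046 → €1.30

€1.30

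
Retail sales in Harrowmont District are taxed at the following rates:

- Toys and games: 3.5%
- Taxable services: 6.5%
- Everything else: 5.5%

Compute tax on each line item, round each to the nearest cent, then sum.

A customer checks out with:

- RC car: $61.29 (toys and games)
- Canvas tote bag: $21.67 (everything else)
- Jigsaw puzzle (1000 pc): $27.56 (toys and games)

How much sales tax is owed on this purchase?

RC car $61.29: toys and games → 3.5% → $2.15
Canvas tote bag $21.67: everything else → 5.5% → $1.19
Jigsaw puzzle (1000 pc) $27.56: toys and games → 3.5% → $0.96
Total tax = $2.15 + $1.19 + $0.96 = $4.30

$4.30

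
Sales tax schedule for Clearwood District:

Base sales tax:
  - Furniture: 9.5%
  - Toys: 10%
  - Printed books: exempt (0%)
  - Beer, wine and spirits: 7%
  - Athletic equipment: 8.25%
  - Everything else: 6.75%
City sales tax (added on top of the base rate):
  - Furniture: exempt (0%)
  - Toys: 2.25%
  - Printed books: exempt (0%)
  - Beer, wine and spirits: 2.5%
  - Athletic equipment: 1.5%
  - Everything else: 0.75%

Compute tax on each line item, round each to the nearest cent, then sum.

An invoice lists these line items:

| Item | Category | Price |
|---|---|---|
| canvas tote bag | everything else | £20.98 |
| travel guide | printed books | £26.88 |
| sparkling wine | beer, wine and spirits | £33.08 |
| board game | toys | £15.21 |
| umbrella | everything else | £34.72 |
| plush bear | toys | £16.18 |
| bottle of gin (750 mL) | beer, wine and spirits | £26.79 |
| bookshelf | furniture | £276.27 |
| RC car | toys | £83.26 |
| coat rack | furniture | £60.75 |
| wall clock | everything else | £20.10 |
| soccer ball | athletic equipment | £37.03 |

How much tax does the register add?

£61.04

Canvas tote bag £20.98: everything else → 6.75% + 0.75% city = 7.5% → £1.57
Travel guide £26.88: printed books → 0% + 0% city = 0% → £0.00
Sparkling wine £33.08: beer, wine and spirits → 7% + 2.5% city = 9.5% → £3.14
Board game £15.21: toys → 10% + 2.25% city = 12.25% → £1.86
Umbrella £34.72: everything else → 6.75% + 0.75% city = 7.5% → £2.60
Plush bear £16.18: toys → 10% + 2.25% city = 12.25% → £1.98
Bottle of gin (750 mL) £26.79: beer, wine and spirits → 7% + 2.5% city = 9.5% → £2.55
Bookshelf £276.27: furniture → 9.5% + 0% city = 9.5% → £26.25
RC car £83.26: toys → 10% + 2.25% city = 12.25% → £10.20
Coat rack £60.75: furniture → 9.5% + 0% city = 9.5% → £5.77
Wall clock £20.10: everything else → 6.75% + 0.75% city = 7.5% → £1.51
Soccer ball £37.03: athletic equipment → 8.25% + 1.5% city = 9.75% → £3.61
Total tax = £1.57 + £3.14 + £1.86 + £2.60 + £1.98 + £2.55 + £26.25 + £10.20 + £5.77 + £1.51 + £3.61 = £61.04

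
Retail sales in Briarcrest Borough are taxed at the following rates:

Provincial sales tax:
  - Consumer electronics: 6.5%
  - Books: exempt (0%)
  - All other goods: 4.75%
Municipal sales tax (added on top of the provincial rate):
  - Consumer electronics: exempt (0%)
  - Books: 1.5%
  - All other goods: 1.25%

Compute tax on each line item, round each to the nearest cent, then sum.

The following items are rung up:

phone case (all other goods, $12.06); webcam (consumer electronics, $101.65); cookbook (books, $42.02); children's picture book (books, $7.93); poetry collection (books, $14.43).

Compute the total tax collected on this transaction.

Phone case $12.06: all other goods → 4.75% + 1.25% municipal = 6% → $0.72
Webcam $101.65: consumer electronics → 6.5% + 0% municipal = 6.5% → $6.61
Cookbook $42.02: books → 0% + 1.5% municipal = 1.5% → $0.63
Children's picture book $7.93: books → 0% + 1.5% municipal = 1.5% → $0.12
Poetry collection $14.43: books → 0% + 1.5% municipal = 1.5% → $0.22
Total tax = $0.72 + $6.61 + $0.63 + $0.12 + $0.22 = $8.30

$8.30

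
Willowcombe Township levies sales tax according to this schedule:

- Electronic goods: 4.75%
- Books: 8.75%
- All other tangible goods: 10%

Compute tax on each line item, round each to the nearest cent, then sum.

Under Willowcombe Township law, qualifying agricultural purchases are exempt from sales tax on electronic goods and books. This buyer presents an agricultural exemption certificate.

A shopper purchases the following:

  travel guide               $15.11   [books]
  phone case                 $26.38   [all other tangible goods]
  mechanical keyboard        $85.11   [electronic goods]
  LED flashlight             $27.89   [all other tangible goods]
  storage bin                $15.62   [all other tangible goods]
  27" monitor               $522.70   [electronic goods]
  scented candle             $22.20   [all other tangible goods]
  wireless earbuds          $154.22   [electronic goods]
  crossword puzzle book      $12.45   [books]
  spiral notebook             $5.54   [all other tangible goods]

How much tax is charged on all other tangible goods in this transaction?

Phone case $26.38: all other tangible goods → 10% → $2.64
LED flashlight $27.89: all other tangible goods → 10% → $2.79
Storage bin $15.62: all other tangible goods → 10% → $1.56
Scented candle $22.20: all other tangible goods → 10% → $2.22
Spiral notebook $5.54: all other tangible goods → 10% → $0.55
Tax on all other tangible goods = $2.64 + $2.79 + $1.56 + $2.22 + $0.55 = $9.76

$9.76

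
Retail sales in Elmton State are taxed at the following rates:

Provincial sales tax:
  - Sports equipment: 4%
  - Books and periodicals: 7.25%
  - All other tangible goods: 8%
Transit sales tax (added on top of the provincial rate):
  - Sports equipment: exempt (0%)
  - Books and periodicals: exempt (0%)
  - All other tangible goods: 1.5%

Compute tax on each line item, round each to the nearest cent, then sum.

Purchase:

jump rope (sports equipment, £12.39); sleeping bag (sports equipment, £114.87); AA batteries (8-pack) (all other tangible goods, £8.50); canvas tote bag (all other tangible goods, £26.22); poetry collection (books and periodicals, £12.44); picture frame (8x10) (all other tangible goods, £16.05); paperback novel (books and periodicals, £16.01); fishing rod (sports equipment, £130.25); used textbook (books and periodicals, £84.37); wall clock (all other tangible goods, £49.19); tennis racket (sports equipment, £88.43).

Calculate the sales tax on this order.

Jump rope £12.39: sports equipment → 4% + 0% transit = 4% → £0.50
Sleeping bag £114.87: sports equipment → 4% + 0% transit = 4% → £4.59
AA batteries (8-pack) £8.50: all other tangible goods → 8% + 1.5% transit = 9.5% → £0.81
Canvas tote bag £26.22: all other tangible goods → 8% + 1.5% transit = 9.5% → £2.49
Poetry collection £12.44: books and periodicals → 7.25% + 0% transit = 7.25% → £0.90
Picture frame (8x10) £16.05: all other tangible goods → 8% + 1.5% transit = 9.5% → £1.52
Paperback novel £16.01: books and periodicals → 7.25% + 0% transit = 7.25% → £1.16
Fishing rod £130.25: sports equipment → 4% + 0% transit = 4% → £5.21
Used textbook £84.37: books and periodicals → 7.25% + 0% transit = 7.25% → £6.12
Wall clock £49.19: all other tangible goods → 8% + 1.5% transit = 9.5% → £4.67
Tennis racket £88.43: sports equipment → 4% + 0% transit = 4% → £3.54
Total tax = £0.50 + £4.59 + £0.81 + £2.49 + £0.90 + £1.52 + £1.16 + £5.21 + £6.12 + £4.67 + £3.54 = £31.51

£31.51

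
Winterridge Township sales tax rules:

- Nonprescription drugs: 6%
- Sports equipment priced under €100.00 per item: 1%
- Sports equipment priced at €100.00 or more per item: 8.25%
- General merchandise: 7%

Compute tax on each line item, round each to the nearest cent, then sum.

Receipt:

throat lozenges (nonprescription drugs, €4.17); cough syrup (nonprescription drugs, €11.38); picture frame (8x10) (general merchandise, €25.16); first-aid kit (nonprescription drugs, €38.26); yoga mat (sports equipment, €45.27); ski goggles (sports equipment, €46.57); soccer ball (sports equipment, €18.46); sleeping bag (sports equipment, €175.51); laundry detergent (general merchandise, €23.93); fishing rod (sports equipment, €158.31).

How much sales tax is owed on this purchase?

Throat lozenges €4.17: nonprescription drugs → 6% → €0.25
Cough syrup €11.38: nonprescription drugs → 6% → €0.68
Picture frame (8x10) €25.16: general merchandise → 7% → €1.76
First-aid kit €38.26: nonprescription drugs → 6% → €2.30
Yoga mat €45.27: sports equipment, under €100.00 → 1% → €0.45
Ski goggles €46.57: sports equipment, under €100.00 → 1% → €0.47
Soccer ball €18.46: sports equipment, under €100.00 → 1% → €0.18
Sleeping bag €175.51: sports equipment, €100.00 or more → 8.25% → €14.48
Laundry detergent €23.93: general merchandise → 7% → €1.68
Fishing rod €158.31: sports equipment, €100.00 or more → 8.25% → €13.06
Total tax = €0.25 + €0.68 + €1.76 + €2.30 + €0.45 + €0.47 + €0.18 + €14.48 + €1.68 + €13.06 = €35.31

€35.31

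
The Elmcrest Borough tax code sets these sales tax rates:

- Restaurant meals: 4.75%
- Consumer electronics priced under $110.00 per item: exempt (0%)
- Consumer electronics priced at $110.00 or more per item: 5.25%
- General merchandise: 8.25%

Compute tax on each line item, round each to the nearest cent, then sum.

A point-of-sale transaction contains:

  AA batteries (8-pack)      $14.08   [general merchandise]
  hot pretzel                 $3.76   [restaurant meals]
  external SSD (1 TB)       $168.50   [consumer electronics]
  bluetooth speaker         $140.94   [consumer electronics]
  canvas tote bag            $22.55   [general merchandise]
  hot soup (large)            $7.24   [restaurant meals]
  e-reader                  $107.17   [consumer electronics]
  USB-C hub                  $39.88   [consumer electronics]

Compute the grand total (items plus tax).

$523.91

AA batteries (8-pack) $14.08: general merchandise → 8.25% → $1.16
Hot pretzel $3.76: restaurant meals → 4.75% → $0.18
External SSD (1 TB) $168.50: consumer electronics, $110.00 or more → 5.25% → $8.85
Bluetooth speaker $140.94: consumer electronics, $110.00 or more → 5.25% → $7.40
Canvas tote bag $22.55: general merchandise → 8.25% → $1.86
Hot soup (large) $7.24: restaurant meals → 4.75% → $0.34
E-reader $107.17: consumer electronics, under $110.00 → 0% → $0.00
USB-C hub $39.88: consumer electronics, under $110.00 → 0% → $0.00
Subtotal = $504.12; tax = $19.79; total due = $523.91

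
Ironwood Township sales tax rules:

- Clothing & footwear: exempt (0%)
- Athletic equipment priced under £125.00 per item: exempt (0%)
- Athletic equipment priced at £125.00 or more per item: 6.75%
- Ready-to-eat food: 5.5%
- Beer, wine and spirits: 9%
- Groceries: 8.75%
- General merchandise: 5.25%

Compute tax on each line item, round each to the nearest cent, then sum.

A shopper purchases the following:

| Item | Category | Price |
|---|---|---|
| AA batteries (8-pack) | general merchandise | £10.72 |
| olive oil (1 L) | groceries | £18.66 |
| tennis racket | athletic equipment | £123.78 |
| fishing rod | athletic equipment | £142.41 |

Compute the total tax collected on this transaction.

AA batteries (8-pack) £10.72: general merchandise → 5.25% → £0.56
Olive oil (1 L) £18.66: groceries → 8.75% → £1.63
Tennis racket £123.78: athletic equipment, under £125.00 → 0% → £0.00
Fishing rod £142.41: athletic equipment, £125.00 or more → 6.75% → £9.61
Total tax = £0.56 + £1.63 + £9.61 = £11.80

£11.80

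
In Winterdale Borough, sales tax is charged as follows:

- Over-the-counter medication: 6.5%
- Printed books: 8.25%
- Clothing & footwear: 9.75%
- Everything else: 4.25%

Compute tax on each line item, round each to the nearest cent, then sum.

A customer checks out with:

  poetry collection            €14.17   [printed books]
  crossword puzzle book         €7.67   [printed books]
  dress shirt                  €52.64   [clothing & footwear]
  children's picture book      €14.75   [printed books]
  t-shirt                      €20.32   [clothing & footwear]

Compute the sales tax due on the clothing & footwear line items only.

€7.11

Dress shirt €52.64: clothing & footwear → 9.75% → €5.13
T-shirt €20.32: clothing & footwear → 9.75% → €1.98
Tax on clothing & footwear = €5.13 + €1.98 = €7.11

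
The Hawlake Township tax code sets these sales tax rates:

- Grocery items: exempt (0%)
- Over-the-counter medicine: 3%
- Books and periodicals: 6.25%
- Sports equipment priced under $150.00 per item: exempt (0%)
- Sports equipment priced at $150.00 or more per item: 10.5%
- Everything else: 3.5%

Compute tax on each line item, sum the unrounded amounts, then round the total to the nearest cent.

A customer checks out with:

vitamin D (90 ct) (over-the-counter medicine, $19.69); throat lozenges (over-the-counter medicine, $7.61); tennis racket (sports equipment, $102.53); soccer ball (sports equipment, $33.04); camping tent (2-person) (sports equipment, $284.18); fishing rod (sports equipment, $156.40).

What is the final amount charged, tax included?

Vitamin D (90 ct) $19.69: over-the-counter medicine → 3% → $0.5907
Throat lozenges $7.61: over-the-counter medicine → 3% → $0.2283
Tennis racket $102.53: sports equipment, under $150.00 → 0% → $0.00
Soccer ball $33.04: sports equipment, under $150.00 → 0% → $0.00
Camping tent (2-person) $284.18: sports equipment, $150.00 or more → 10.5% → $29.8389
Fishing rod $156.40: sports equipment, $150.00 or more → 10.5% → $16.422
Subtotal = $603.45; unrounded tax = $47.0799 → $47.08; total due = $650.53

$650.53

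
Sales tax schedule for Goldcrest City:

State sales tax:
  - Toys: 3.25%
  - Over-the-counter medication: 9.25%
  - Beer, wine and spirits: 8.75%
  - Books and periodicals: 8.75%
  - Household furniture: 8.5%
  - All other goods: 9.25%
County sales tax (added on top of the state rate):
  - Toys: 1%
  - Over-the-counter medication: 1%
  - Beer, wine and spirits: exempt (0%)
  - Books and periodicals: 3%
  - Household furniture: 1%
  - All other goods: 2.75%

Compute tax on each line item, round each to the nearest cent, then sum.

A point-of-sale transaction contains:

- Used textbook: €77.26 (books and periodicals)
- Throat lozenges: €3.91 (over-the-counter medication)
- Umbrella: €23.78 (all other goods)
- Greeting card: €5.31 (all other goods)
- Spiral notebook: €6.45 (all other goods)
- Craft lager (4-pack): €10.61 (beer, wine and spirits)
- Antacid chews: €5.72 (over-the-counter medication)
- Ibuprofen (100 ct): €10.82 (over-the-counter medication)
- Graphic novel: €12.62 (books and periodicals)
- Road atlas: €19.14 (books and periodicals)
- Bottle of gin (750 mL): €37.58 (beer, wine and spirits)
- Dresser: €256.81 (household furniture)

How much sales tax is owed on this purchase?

€47.79

Used textbook €77.26: books and periodicals → 8.75% + 3% county = 11.75% → €9.08
Throat lozenges €3.91: over-the-counter medication → 9.25% + 1% county = 10.25% → €0.40
Umbrella €23.78: all other goods → 9.25% + 2.75% county = 12% → €2.85
Greeting card €5.31: all other goods → 9.25% + 2.75% county = 12% → €0.64
Spiral notebook €6.45: all other goods → 9.25% + 2.75% county = 12% → €0.77
Craft lager (4-pack) €10.61: beer, wine and spirits → 8.75% + 0% county = 8.75% → €0.93
Antacid chews €5.72: over-the-counter medication → 9.25% + 1% county = 10.25% → €0.59
Ibuprofen (100 ct) €10.82: over-the-counter medication → 9.25% + 1% county = 10.25% → €1.11
Graphic novel €12.62: books and periodicals → 8.75% + 3% county = 11.75% → €1.48
Road atlas €19.14: books and periodicals → 8.75% + 3% county = 11.75% → €2.25
Bottle of gin (750 mL) €37.58: beer, wine and spirits → 8.75% + 0% county = 8.75% → €3.29
Dresser €256.81: household furniture → 8.5% + 1% county = 9.5% → €24.40
Total tax = €9.08 + €0.40 + €2.85 + €0.64 + €0.77 + €0.93 + €0.59 + €1.11 + €1.48 + €2.25 + €3.29 + €24.40 = €47.79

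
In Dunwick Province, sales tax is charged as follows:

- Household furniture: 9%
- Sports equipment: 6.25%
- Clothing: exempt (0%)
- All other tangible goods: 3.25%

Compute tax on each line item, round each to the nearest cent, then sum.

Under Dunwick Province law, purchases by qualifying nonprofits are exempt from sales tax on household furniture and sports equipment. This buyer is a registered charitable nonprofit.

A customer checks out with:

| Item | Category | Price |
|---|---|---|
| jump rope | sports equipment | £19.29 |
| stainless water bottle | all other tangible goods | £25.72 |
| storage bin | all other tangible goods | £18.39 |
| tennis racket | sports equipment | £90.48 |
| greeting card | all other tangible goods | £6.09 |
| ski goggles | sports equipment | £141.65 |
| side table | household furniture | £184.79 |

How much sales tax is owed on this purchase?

Jump rope £19.29: sports equipment, buyer-exempt → 0% → £0.00
Stainless water bottle £25.72: all other tangible goods → 3.25% → £0.84
Storage bin £18.39: all other tangible goods → 3.25% → £0.60
Tennis racket £90.48: sports equipment, buyer-exempt → 0% → £0.00
Greeting card £6.09: all other tangible goods → 3.25% → £0.20
Ski goggles £141.65: sports equipment, buyer-exempt → 0% → £0.00
Side table £184.79: household furniture, buyer-exempt → 0% → £0.00
Total tax = £0.84 + £0.60 + £0.20 = £1.64

£1.64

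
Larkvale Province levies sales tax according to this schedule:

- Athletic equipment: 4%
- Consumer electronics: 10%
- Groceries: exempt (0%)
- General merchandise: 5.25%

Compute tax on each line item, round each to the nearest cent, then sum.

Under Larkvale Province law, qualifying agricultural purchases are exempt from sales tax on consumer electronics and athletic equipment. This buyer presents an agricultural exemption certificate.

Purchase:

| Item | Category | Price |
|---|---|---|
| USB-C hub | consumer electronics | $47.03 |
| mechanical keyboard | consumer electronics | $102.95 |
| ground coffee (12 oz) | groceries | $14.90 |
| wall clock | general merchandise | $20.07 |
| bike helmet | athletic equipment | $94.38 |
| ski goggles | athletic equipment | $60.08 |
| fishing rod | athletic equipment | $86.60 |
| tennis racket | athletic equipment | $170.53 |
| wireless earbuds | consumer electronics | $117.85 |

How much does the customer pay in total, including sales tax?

$715.44

USB-C hub $47.03: consumer electronics, buyer-exempt → 0% → $0.00
Mechanical keyboard $102.95: consumer electronics, buyer-exempt → 0% → $0.00
Ground coffee (12 oz) $14.90: groceries → 0% → $0.00
Wall clock $20.07: general merchandise → 5.25% → $1.05
Bike helmet $94.38: athletic equipment, buyer-exempt → 0% → $0.00
Ski goggles $60.08: athletic equipment, buyer-exempt → 0% → $0.00
Fishing rod $86.60: athletic equipment, buyer-exempt → 0% → $0.00
Tennis racket $170.53: athletic equipment, buyer-exempt → 0% → $0.00
Wireless earbuds $117.85: consumer electronics, buyer-exempt → 0% → $0.00
Subtotal = $714.39; tax = $1.05; total due = $715.44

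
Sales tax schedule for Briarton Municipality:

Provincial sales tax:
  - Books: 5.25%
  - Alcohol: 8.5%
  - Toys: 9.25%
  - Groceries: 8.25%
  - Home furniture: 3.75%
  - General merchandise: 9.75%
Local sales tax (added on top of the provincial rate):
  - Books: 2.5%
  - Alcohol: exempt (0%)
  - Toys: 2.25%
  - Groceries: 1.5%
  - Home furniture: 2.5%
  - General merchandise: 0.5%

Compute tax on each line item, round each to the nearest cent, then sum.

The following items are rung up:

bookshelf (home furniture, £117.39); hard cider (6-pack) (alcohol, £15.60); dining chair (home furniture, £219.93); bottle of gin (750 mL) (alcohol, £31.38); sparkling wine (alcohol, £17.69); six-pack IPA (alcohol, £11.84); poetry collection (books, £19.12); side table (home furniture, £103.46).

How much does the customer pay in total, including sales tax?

£571.96

Bookshelf £117.39: home furniture → 3.75% + 2.5% local = 6.25% → £7.34
Hard cider (6-pack) £15.60: alcohol → 8.5% + 0% local = 8.5% → £1.33
Dining chair £219.93: home furniture → 3.75% + 2.5% local = 6.25% → £13.75
Bottle of gin (750 mL) £31.38: alcohol → 8.5% + 0% local = 8.5% → £2.67
Sparkling wine £17.69: alcohol → 8.5% + 0% local = 8.5% → £1.50
Six-pack IPA £11.84: alcohol → 8.5% + 0% local = 8.5% → £1.01
Poetry collection £19.12: books → 5.25% + 2.5% local = 7.75% → £1.48
Side table £103.46: home furniture → 3.75% + 2.5% local = 6.25% → £6.47
Subtotal = £536.41; tax = £35.55; total due = £571.96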